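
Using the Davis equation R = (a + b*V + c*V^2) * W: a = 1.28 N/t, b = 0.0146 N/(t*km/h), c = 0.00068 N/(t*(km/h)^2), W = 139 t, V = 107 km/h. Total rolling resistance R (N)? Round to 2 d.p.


b*V = 0.0146 * 107 = 1.5622
c*V^2 = 0.00068 * 11449 = 7.78532
R_per_t = 1.28 + 1.5622 + 7.78532 = 10.62752 N/t
R_total = 10.62752 * 139 = 1477.23 N

1477.23


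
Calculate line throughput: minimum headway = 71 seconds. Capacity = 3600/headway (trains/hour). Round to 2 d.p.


Capacity = 3600 / headway
Capacity = 3600 / 71
Capacity = 50.70 trains/hour

50.70


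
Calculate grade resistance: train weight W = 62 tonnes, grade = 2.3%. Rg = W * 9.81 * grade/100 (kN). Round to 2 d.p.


Rg = W * 9.81 * grade / 100
Rg = 62 * 9.81 * 2.3 / 100
Rg = 608.22 * 0.023
Rg = 13.99 kN

13.99


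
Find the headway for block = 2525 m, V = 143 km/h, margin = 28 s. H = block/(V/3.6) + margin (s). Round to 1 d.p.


V = 143 / 3.6 = 39.7222 m/s
Block traversal time = 2525 / 39.7222 = 63.5664 s
Headway = 63.5664 + 28
Headway = 91.6 s

91.6


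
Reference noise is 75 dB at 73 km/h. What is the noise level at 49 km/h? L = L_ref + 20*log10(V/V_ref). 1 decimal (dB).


V/V_ref = 49 / 73 = 0.671233
log10(0.671233) = -0.173127
20 * -0.173127 = -3.4625
L = 75 + -3.4625 = 71.5 dB

71.5


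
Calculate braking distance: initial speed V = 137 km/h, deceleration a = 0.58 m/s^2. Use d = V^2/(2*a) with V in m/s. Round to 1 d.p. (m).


Convert speed: V = 137 / 3.6 = 38.0556 m/s
V^2 = 1448.2253
d = 1448.2253 / (2 * 0.58)
d = 1448.2253 / 1.16
d = 1248.5 m

1248.5


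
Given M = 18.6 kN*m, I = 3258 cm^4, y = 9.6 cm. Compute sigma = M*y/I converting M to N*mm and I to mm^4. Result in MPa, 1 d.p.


Convert units:
M = 18.6 kN*m = 18600000 N*mm
y = 9.6 cm = 96 mm
I = 3258 cm^4 = 32580000 mm^4
sigma = 18600000 * 96 / 32580000
sigma = 54.8 MPa

54.8


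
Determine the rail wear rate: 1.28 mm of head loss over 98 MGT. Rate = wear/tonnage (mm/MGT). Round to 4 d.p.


Wear rate = total wear / cumulative tonnage
Rate = 1.28 / 98
Rate = 0.0131 mm/MGT

0.0131


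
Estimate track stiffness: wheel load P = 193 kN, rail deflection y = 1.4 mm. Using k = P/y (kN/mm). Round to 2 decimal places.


Track stiffness k = P / y
k = 193 / 1.4
k = 137.86 kN/mm

137.86


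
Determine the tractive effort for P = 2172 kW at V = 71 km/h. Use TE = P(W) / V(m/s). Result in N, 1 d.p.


Convert: P = 2172 kW = 2172000 W
V = 71 / 3.6 = 19.7222 m/s
TE = 2172000 / 19.7222
TE = 110129.6 N

110129.6


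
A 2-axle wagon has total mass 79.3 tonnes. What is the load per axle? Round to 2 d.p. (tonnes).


Load per axle = total weight / number of axles
Load = 79.3 / 2
Load = 39.65 tonnes

39.65


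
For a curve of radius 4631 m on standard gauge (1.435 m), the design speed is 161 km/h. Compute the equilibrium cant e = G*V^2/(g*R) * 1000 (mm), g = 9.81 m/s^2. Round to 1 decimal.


Convert speed: V = 161 / 3.6 = 44.7222 m/s
Apply formula: e = 1.435 * 44.7222^2 / (9.81 * 4631)
e = 1.435 * 2000.0772 / 45430.11
e = 0.063176 m = 63.2 mm

63.2


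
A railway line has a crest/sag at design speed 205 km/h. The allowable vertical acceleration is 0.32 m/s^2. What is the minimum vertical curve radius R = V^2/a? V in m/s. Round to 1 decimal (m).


Convert speed: V = 205 / 3.6 = 56.9444 m/s
V^2 = 3242.6698 m^2/s^2
R_v = 3242.6698 / 0.32
R_v = 10133.3 m

10133.3


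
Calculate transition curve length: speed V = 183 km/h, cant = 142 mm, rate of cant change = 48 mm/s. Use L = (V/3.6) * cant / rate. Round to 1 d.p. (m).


Convert speed: V = 183 / 3.6 = 50.8333 m/s
L = 50.8333 * 142 / 48
L = 7218.3333 / 48
L = 150.4 m

150.4


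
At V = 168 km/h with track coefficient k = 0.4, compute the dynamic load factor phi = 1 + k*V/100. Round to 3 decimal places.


phi = 1 + k * V / 100
phi = 1 + 0.4 * 168 / 100
phi = 1 + 0.672
phi = 1.672

1.672


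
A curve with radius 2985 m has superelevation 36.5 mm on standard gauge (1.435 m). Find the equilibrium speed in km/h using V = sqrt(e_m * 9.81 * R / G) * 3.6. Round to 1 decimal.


Convert cant: e = 36.5 mm = 0.0365 m
V_ms = sqrt(0.0365 * 9.81 * 2985 / 1.435)
V_ms = sqrt(744.825105) = 27.2915 m/s
V = 27.2915 * 3.6 = 98.2 km/h

98.2


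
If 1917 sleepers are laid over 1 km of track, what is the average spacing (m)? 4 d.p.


Spacing = 1000 m / number of sleepers
Spacing = 1000 / 1917
Spacing = 0.5216 m

0.5216


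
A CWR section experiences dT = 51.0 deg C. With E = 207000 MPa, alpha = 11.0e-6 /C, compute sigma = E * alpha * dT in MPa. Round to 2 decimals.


sigma = E * alpha * dT
sigma = 207000 * 11.0e-6 * 51.0
sigma = 2.277 * 51.0
sigma = 116.13 MPa

116.13


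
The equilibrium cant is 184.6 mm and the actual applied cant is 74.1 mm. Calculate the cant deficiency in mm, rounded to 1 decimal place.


Cant deficiency = equilibrium cant - actual cant
CD = 184.6 - 74.1
CD = 110.5 mm

110.5


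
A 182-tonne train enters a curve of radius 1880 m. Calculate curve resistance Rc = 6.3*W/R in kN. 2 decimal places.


Rc = 6.3 * W / R
Rc = 6.3 * 182 / 1880
Rc = 1146.6 / 1880
Rc = 0.61 kN

0.61


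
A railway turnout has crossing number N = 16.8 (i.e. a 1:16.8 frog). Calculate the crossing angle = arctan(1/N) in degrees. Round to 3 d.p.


1/N = 1/16.8 = 0.059524
angle = arctan(0.059524) = 0.059454 rad
angle = 0.059454 * 180/pi = 3.406 degrees

3.406


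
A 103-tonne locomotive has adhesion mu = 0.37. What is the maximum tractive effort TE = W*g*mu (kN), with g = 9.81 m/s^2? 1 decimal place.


TE_max = W * g * mu
TE_max = 103 * 9.81 * 0.37
TE_max = 1010.43 * 0.37
TE_max = 373.9 kN

373.9


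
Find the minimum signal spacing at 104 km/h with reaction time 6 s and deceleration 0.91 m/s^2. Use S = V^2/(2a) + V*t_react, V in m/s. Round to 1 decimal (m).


V = 104 / 3.6 = 28.8889 m/s
Braking distance = 28.8889^2 / (2*0.91) = 458.5538 m
Sighting distance = 28.8889 * 6 = 173.3333 m
S = 458.5538 + 173.3333 = 631.9 m

631.9


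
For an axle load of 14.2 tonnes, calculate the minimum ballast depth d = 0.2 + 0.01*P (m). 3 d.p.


d = 0.2 + 0.01 * 14.2
d = 0.2 + 0.142
d = 0.342 m

0.342


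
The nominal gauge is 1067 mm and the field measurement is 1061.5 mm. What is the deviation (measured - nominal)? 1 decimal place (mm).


Deviation = measured - nominal
Deviation = 1061.5 - 1067
Deviation = -5.5 mm

-5.5


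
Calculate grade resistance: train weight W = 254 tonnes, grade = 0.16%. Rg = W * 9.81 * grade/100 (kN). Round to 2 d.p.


Rg = W * 9.81 * grade / 100
Rg = 254 * 9.81 * 0.16 / 100
Rg = 2491.74 * 0.0016
Rg = 3.99 kN

3.99


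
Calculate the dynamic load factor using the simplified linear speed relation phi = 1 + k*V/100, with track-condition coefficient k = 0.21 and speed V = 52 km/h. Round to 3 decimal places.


phi = 1 + k * V / 100
phi = 1 + 0.21 * 52 / 100
phi = 1 + 0.1092
phi = 1.109

1.109


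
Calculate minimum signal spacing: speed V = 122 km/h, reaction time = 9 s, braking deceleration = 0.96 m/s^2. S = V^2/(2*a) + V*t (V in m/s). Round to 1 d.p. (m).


V = 122 / 3.6 = 33.8889 m/s
Braking distance = 33.8889^2 / (2*0.96) = 598.1546 m
Sighting distance = 33.8889 * 9 = 305.0 m
S = 598.1546 + 305.0 = 903.2 m

903.2


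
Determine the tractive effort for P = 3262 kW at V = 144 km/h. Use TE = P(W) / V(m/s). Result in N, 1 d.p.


Convert: P = 3262 kW = 3262000 W
V = 144 / 3.6 = 40.0 m/s
TE = 3262000 / 40.0
TE = 81550.0 N

81550.0


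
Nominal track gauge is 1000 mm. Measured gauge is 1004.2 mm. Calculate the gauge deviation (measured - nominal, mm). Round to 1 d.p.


Deviation = measured - nominal
Deviation = 1004.2 - 1000
Deviation = 4.2 mm

4.2


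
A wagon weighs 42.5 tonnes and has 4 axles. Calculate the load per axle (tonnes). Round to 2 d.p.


Load per axle = total weight / number of axles
Load = 42.5 / 4
Load = 10.63 tonnes

10.63


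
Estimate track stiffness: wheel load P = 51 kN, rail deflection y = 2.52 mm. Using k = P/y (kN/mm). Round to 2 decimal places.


Track stiffness k = P / y
k = 51 / 2.52
k = 20.24 kN/mm

20.24


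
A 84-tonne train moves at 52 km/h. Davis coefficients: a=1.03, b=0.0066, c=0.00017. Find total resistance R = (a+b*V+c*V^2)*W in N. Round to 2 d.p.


b*V = 0.0066 * 52 = 0.3432
c*V^2 = 0.00017 * 2704 = 0.45968
R_per_t = 1.03 + 0.3432 + 0.45968 = 1.83288 N/t
R_total = 1.83288 * 84 = 153.96 N

153.96


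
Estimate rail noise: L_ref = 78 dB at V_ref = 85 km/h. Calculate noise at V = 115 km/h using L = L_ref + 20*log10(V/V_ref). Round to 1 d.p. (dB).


V/V_ref = 115 / 85 = 1.352941
log10(1.352941) = 0.131279
20 * 0.131279 = 2.6256
L = 78 + 2.6256 = 80.6 dB

80.6


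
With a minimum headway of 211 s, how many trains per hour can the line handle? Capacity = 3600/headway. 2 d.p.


Capacity = 3600 / headway
Capacity = 3600 / 211
Capacity = 17.06 trains/hour

17.06


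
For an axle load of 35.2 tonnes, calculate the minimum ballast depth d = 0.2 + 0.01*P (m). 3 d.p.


d = 0.2 + 0.01 * 35.2
d = 0.2 + 0.352
d = 0.552 m

0.552


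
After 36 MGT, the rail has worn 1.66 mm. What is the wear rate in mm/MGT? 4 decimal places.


Wear rate = total wear / cumulative tonnage
Rate = 1.66 / 36
Rate = 0.0461 mm/MGT

0.0461


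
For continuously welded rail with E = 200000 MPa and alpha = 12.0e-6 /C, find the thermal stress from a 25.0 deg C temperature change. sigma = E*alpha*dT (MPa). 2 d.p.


sigma = E * alpha * dT
sigma = 200000 * 12.0e-6 * 25.0
sigma = 2.4 * 25.0
sigma = 60.00 MPa

60.00


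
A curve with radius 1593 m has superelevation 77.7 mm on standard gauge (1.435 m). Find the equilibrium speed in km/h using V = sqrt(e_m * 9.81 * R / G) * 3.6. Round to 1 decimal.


Convert cant: e = 77.7 mm = 0.0777 m
V_ms = sqrt(0.0777 * 9.81 * 1593 / 1.435)
V_ms = sqrt(846.162746) = 29.0889 m/s
V = 29.0889 * 3.6 = 104.7 km/h

104.7


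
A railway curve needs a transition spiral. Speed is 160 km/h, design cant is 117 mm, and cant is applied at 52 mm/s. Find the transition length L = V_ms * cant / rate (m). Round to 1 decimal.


Convert speed: V = 160 / 3.6 = 44.4444 m/s
L = 44.4444 * 117 / 52
L = 5200.0 / 52
L = 100.0 m

100.0


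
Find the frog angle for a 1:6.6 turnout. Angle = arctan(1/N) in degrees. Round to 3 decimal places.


1/N = 1/6.6 = 0.151515
angle = arctan(0.151515) = 0.150371 rad
angle = 0.150371 * 180/pi = 8.616 degrees

8.616


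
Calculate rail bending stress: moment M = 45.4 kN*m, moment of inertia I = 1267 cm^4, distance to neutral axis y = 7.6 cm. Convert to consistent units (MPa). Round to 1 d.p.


Convert units:
M = 45.4 kN*m = 45400000 N*mm
y = 7.6 cm = 76 mm
I = 1267 cm^4 = 12670000 mm^4
sigma = 45400000 * 76 / 12670000
sigma = 272.3 MPa

272.3


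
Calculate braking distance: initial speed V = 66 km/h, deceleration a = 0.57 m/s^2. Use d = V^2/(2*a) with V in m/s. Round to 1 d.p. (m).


Convert speed: V = 66 / 3.6 = 18.3333 m/s
V^2 = 336.1111
d = 336.1111 / (2 * 0.57)
d = 336.1111 / 1.14
d = 294.8 m

294.8


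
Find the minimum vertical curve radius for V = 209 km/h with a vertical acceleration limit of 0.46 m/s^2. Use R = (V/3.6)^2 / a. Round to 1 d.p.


Convert speed: V = 209 / 3.6 = 58.0556 m/s
V^2 = 3370.4475 m^2/s^2
R_v = 3370.4475 / 0.46
R_v = 7327.1 m

7327.1


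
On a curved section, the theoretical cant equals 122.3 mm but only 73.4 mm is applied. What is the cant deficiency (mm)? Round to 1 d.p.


Cant deficiency = equilibrium cant - actual cant
CD = 122.3 - 73.4
CD = 48.9 mm

48.9


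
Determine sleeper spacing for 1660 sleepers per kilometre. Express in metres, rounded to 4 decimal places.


Spacing = 1000 m / number of sleepers
Spacing = 1000 / 1660
Spacing = 0.6024 m

0.6024


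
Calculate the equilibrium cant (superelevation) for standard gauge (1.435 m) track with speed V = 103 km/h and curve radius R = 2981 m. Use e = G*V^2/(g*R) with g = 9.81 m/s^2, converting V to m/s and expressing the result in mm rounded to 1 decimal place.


Convert speed: V = 103 / 3.6 = 28.6111 m/s
Apply formula: e = 1.435 * 28.6111^2 / (9.81 * 2981)
e = 1.435 * 818.5957 / 29243.61
e = 0.040169 m = 40.2 mm

40.2


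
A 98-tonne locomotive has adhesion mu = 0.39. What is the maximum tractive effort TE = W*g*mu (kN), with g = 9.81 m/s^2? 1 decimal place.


TE_max = W * g * mu
TE_max = 98 * 9.81 * 0.39
TE_max = 961.38 * 0.39
TE_max = 374.9 kN

374.9


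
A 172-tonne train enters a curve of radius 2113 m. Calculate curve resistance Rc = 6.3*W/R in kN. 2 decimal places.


Rc = 6.3 * W / R
Rc = 6.3 * 172 / 2113
Rc = 1083.6 / 2113
Rc = 0.51 kN

0.51


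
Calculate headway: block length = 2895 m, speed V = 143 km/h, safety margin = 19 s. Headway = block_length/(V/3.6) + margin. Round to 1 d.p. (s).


V = 143 / 3.6 = 39.7222 m/s
Block traversal time = 2895 / 39.7222 = 72.8811 s
Headway = 72.8811 + 19
Headway = 91.9 s

91.9


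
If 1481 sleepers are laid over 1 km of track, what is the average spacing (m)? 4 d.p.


Spacing = 1000 m / number of sleepers
Spacing = 1000 / 1481
Spacing = 0.6752 m

0.6752


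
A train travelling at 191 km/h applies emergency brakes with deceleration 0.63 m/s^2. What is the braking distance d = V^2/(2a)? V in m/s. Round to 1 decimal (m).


Convert speed: V = 191 / 3.6 = 53.0556 m/s
V^2 = 2814.892
d = 2814.892 / (2 * 0.63)
d = 2814.892 / 1.26
d = 2234.0 m

2234.0


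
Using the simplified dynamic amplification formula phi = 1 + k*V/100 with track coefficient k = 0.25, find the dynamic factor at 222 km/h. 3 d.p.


phi = 1 + k * V / 100
phi = 1 + 0.25 * 222 / 100
phi = 1 + 0.555
phi = 1.555

1.555


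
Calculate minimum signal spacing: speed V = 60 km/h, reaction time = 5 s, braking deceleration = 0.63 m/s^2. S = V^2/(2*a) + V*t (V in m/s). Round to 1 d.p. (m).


V = 60 / 3.6 = 16.6667 m/s
Braking distance = 16.6667^2 / (2*0.63) = 220.4586 m
Sighting distance = 16.6667 * 5 = 83.3333 m
S = 220.4586 + 83.3333 = 303.8 m

303.8


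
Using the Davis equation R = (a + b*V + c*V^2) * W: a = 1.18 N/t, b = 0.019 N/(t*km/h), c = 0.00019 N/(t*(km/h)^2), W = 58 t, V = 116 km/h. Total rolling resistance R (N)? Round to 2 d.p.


b*V = 0.019 * 116 = 2.204
c*V^2 = 0.00019 * 13456 = 2.55664
R_per_t = 1.18 + 2.204 + 2.55664 = 5.94064 N/t
R_total = 5.94064 * 58 = 344.56 N

344.56


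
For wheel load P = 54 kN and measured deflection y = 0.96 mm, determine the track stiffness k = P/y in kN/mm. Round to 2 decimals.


Track stiffness k = P / y
k = 54 / 0.96
k = 56.25 kN/mm

56.25


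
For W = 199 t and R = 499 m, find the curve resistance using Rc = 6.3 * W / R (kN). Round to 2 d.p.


Rc = 6.3 * W / R
Rc = 6.3 * 199 / 499
Rc = 1253.7 / 499
Rc = 2.51 kN

2.51


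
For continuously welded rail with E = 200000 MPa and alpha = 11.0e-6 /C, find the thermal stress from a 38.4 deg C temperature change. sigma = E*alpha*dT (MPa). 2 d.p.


sigma = E * alpha * dT
sigma = 200000 * 11.0e-6 * 38.4
sigma = 2.2 * 38.4
sigma = 84.48 MPa

84.48


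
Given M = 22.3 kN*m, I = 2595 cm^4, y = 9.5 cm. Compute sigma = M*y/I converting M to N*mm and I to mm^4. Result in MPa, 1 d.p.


Convert units:
M = 22.3 kN*m = 22300000 N*mm
y = 9.5 cm = 95 mm
I = 2595 cm^4 = 25950000 mm^4
sigma = 22300000 * 95 / 25950000
sigma = 81.6 MPa

81.6


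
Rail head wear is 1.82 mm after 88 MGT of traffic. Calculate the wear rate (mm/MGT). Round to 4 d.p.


Wear rate = total wear / cumulative tonnage
Rate = 1.82 / 88
Rate = 0.0207 mm/MGT

0.0207


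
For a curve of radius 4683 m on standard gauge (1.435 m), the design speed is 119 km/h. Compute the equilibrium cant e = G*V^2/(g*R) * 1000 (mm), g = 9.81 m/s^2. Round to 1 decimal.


Convert speed: V = 119 / 3.6 = 33.0556 m/s
Apply formula: e = 1.435 * 33.0556^2 / (9.81 * 4683)
e = 1.435 * 1092.6698 / 45940.23
e = 0.034131 m = 34.1 mm

34.1


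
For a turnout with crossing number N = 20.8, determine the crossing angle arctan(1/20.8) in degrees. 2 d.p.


1/N = 1/20.8 = 0.048077
angle = arctan(0.048077) = 0.04804 rad
angle = 0.04804 * 180/pi = 2.75 degrees

2.75


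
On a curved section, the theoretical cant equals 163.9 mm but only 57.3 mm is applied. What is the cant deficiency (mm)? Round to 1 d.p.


Cant deficiency = equilibrium cant - actual cant
CD = 163.9 - 57.3
CD = 106.6 mm

106.6


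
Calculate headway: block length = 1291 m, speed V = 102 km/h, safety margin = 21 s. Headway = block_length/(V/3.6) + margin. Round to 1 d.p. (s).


V = 102 / 3.6 = 28.3333 m/s
Block traversal time = 1291 / 28.3333 = 45.5647 s
Headway = 45.5647 + 21
Headway = 66.6 s

66.6


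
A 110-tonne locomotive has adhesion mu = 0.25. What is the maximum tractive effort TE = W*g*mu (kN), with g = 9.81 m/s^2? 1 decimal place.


TE_max = W * g * mu
TE_max = 110 * 9.81 * 0.25
TE_max = 1079.1 * 0.25
TE_max = 269.8 kN

269.8


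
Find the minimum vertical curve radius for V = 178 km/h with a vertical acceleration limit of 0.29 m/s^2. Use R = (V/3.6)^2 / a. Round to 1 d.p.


Convert speed: V = 178 / 3.6 = 49.4444 m/s
V^2 = 2444.7531 m^2/s^2
R_v = 2444.7531 / 0.29
R_v = 8430.2 m

8430.2


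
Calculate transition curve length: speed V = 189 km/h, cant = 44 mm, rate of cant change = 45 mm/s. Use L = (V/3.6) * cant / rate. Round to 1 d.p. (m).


Convert speed: V = 189 / 3.6 = 52.5 m/s
L = 52.5 * 44 / 45
L = 2310.0 / 45
L = 51.3 m

51.3


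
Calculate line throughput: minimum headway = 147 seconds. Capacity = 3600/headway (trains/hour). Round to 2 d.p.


Capacity = 3600 / headway
Capacity = 3600 / 147
Capacity = 24.49 trains/hour

24.49


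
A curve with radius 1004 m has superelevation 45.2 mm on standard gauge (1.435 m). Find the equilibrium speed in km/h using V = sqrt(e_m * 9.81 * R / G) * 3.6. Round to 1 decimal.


Convert cant: e = 45.2 mm = 0.0452 m
V_ms = sqrt(0.0452 * 9.81 * 1004 / 1.435)
V_ms = sqrt(310.233901) = 17.6135 m/s
V = 17.6135 * 3.6 = 63.4 km/h

63.4


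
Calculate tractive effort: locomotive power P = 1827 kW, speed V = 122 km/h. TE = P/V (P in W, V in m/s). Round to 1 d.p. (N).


Convert: P = 1827 kW = 1827000 W
V = 122 / 3.6 = 33.8889 m/s
TE = 1827000 / 33.8889
TE = 53911.5 N

53911.5


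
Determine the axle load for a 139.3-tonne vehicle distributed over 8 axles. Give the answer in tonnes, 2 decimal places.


Load per axle = total weight / number of axles
Load = 139.3 / 8
Load = 17.41 tonnes

17.41


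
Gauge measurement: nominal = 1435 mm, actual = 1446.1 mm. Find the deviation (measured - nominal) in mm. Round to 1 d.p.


Deviation = measured - nominal
Deviation = 1446.1 - 1435
Deviation = 11.1 mm

11.1


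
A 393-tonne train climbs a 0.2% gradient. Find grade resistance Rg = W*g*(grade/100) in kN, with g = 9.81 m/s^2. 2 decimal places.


Rg = W * 9.81 * grade / 100
Rg = 393 * 9.81 * 0.2 / 100
Rg = 3855.33 * 0.002
Rg = 7.71 kN

7.71


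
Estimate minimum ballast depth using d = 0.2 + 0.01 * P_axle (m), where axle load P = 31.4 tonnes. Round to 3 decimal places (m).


d = 0.2 + 0.01 * 31.4
d = 0.2 + 0.314
d = 0.514 m

0.514


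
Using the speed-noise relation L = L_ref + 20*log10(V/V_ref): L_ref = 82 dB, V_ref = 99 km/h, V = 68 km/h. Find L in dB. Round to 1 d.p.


V/V_ref = 68 / 99 = 0.686869
log10(0.686869) = -0.163126
20 * -0.163126 = -3.2625
L = 82 + -3.2625 = 78.7 dB

78.7


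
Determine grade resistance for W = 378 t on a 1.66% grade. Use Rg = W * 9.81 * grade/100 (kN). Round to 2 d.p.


Rg = W * 9.81 * grade / 100
Rg = 378 * 9.81 * 1.66 / 100
Rg = 3708.18 * 0.0166
Rg = 61.56 kN

61.56


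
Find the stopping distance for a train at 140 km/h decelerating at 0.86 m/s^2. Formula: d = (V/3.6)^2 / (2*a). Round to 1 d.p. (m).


Convert speed: V = 140 / 3.6 = 38.8889 m/s
V^2 = 1512.3457
d = 1512.3457 / (2 * 0.86)
d = 1512.3457 / 1.72
d = 879.3 m

879.3


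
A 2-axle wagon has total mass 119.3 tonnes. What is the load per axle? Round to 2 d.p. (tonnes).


Load per axle = total weight / number of axles
Load = 119.3 / 2
Load = 59.65 tonnes

59.65


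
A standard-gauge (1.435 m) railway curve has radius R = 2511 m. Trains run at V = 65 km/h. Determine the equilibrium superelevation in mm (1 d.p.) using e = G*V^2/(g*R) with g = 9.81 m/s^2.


Convert speed: V = 65 / 3.6 = 18.0556 m/s
Apply formula: e = 1.435 * 18.0556^2 / (9.81 * 2511)
e = 1.435 * 326.0031 / 24632.91
e = 0.018991 m = 19.0 mm

19.0


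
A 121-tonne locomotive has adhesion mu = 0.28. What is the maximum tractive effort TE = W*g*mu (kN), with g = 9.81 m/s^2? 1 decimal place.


TE_max = W * g * mu
TE_max = 121 * 9.81 * 0.28
TE_max = 1187.01 * 0.28
TE_max = 332.4 kN

332.4


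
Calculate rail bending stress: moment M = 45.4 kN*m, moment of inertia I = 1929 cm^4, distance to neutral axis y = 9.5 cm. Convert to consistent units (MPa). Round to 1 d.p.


Convert units:
M = 45.4 kN*m = 45400000 N*mm
y = 9.5 cm = 95 mm
I = 1929 cm^4 = 19290000 mm^4
sigma = 45400000 * 95 / 19290000
sigma = 223.6 MPa

223.6


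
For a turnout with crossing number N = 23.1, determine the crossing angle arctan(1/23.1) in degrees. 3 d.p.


1/N = 1/23.1 = 0.04329
angle = arctan(0.04329) = 0.043263 rad
angle = 0.043263 * 180/pi = 2.479 degrees

2.479


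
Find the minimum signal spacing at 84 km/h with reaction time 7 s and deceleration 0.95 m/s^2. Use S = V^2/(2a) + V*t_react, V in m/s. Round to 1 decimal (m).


V = 84 / 3.6 = 23.3333 m/s
Braking distance = 23.3333^2 / (2*0.95) = 286.5497 m
Sighting distance = 23.3333 * 7 = 163.3333 m
S = 286.5497 + 163.3333 = 449.9 m

449.9


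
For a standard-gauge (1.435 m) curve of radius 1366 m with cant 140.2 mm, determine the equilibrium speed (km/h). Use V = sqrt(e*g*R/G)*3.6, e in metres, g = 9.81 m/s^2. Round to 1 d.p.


Convert cant: e = 140.2 mm = 0.1402 m
V_ms = sqrt(0.1402 * 9.81 * 1366 / 1.435)
V_ms = sqrt(1309.229611) = 36.1833 m/s
V = 36.1833 * 3.6 = 130.3 km/h

130.3


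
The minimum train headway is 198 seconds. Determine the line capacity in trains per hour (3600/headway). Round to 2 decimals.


Capacity = 3600 / headway
Capacity = 3600 / 198
Capacity = 18.18 trains/hour

18.18


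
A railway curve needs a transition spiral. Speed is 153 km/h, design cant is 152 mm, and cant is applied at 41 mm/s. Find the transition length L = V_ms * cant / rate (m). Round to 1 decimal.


Convert speed: V = 153 / 3.6 = 42.5 m/s
L = 42.5 * 152 / 41
L = 6460.0 / 41
L = 157.6 m

157.6


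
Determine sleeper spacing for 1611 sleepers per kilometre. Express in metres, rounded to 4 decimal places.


Spacing = 1000 m / number of sleepers
Spacing = 1000 / 1611
Spacing = 0.6207 m

0.6207


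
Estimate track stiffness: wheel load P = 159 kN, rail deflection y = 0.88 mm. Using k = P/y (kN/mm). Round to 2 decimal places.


Track stiffness k = P / y
k = 159 / 0.88
k = 180.68 kN/mm

180.68


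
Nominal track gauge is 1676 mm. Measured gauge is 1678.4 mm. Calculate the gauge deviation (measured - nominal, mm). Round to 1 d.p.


Deviation = measured - nominal
Deviation = 1678.4 - 1676
Deviation = 2.4 mm

2.4


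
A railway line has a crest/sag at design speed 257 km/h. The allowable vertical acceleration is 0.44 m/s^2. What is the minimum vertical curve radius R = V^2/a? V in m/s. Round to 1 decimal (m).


Convert speed: V = 257 / 3.6 = 71.3889 m/s
V^2 = 5096.3735 m^2/s^2
R_v = 5096.3735 / 0.44
R_v = 11582.7 m

11582.7


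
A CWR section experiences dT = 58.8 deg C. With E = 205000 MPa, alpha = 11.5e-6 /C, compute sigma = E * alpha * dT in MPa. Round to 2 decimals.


sigma = E * alpha * dT
sigma = 205000 * 11.5e-6 * 58.8
sigma = 2.3575 * 58.8
sigma = 138.62 MPa

138.62


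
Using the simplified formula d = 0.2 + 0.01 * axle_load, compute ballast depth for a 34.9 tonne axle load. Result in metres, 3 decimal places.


d = 0.2 + 0.01 * 34.9
d = 0.2 + 0.349
d = 0.549 m

0.549


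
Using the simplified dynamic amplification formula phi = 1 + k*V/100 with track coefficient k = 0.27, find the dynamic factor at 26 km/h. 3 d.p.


phi = 1 + k * V / 100
phi = 1 + 0.27 * 26 / 100
phi = 1 + 0.0702
phi = 1.070

1.070


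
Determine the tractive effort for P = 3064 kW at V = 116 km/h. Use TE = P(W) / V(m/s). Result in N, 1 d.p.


Convert: P = 3064 kW = 3064000 W
V = 116 / 3.6 = 32.2222 m/s
TE = 3064000 / 32.2222
TE = 95089.7 N

95089.7


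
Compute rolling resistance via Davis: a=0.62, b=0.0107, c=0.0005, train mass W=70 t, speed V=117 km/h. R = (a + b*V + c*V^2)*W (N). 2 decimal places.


b*V = 0.0107 * 117 = 1.2519
c*V^2 = 0.0005 * 13689 = 6.8445
R_per_t = 0.62 + 1.2519 + 6.8445 = 8.7164 N/t
R_total = 8.7164 * 70 = 610.15 N

610.15


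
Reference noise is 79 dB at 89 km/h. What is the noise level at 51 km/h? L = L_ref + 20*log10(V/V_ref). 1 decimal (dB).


V/V_ref = 51 / 89 = 0.573034
log10(0.573034) = -0.24182
20 * -0.24182 = -4.8364
L = 79 + -4.8364 = 74.2 dB

74.2


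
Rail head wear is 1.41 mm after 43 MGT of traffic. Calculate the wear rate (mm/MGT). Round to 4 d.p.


Wear rate = total wear / cumulative tonnage
Rate = 1.41 / 43
Rate = 0.0328 mm/MGT

0.0328


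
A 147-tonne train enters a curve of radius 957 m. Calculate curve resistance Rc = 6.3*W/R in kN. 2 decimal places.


Rc = 6.3 * W / R
Rc = 6.3 * 147 / 957
Rc = 926.1 / 957
Rc = 0.97 kN

0.97


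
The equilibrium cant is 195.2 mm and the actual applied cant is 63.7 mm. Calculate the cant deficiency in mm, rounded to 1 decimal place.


Cant deficiency = equilibrium cant - actual cant
CD = 195.2 - 63.7
CD = 131.5 mm

131.5


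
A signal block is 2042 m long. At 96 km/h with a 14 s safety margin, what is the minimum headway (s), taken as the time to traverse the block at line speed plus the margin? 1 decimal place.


V = 96 / 3.6 = 26.6667 m/s
Block traversal time = 2042 / 26.6667 = 76.575 s
Headway = 76.575 + 14
Headway = 90.6 s

90.6


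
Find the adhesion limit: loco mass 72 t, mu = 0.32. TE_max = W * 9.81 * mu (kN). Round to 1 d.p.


TE_max = W * g * mu
TE_max = 72 * 9.81 * 0.32
TE_max = 706.32 * 0.32
TE_max = 226.0 kN

226.0


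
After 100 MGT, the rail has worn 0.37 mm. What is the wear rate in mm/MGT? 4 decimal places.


Wear rate = total wear / cumulative tonnage
Rate = 0.37 / 100
Rate = 0.0037 mm/MGT

0.0037


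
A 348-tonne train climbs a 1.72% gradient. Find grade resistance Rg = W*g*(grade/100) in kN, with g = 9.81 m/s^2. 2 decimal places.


Rg = W * 9.81 * grade / 100
Rg = 348 * 9.81 * 1.72 / 100
Rg = 3413.88 * 0.0172
Rg = 58.72 kN

58.72


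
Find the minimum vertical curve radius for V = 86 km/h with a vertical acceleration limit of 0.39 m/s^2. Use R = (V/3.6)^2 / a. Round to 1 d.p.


Convert speed: V = 86 / 3.6 = 23.8889 m/s
V^2 = 570.679 m^2/s^2
R_v = 570.679 / 0.39
R_v = 1463.3 m

1463.3


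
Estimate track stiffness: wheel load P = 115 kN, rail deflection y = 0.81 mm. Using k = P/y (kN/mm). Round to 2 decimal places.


Track stiffness k = P / y
k = 115 / 0.81
k = 141.98 kN/mm

141.98


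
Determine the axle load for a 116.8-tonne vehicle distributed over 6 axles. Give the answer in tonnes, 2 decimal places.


Load per axle = total weight / number of axles
Load = 116.8 / 6
Load = 19.47 tonnes

19.47


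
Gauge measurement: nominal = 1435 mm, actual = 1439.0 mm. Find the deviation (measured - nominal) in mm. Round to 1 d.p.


Deviation = measured - nominal
Deviation = 1439.0 - 1435
Deviation = 4.0 mm

4.0


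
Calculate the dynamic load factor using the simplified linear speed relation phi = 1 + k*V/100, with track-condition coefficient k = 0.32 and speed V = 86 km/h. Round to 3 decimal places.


phi = 1 + k * V / 100
phi = 1 + 0.32 * 86 / 100
phi = 1 + 0.2752
phi = 1.275

1.275


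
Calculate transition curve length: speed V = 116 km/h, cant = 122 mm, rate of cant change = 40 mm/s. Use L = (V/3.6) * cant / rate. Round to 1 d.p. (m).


Convert speed: V = 116 / 3.6 = 32.2222 m/s
L = 32.2222 * 122 / 40
L = 3931.1111 / 40
L = 98.3 m

98.3


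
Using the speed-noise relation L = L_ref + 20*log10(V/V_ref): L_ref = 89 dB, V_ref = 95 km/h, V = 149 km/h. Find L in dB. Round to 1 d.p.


V/V_ref = 149 / 95 = 1.568421
log10(1.568421) = 0.195463
20 * 0.195463 = 3.9093
L = 89 + 3.9093 = 92.9 dB

92.9


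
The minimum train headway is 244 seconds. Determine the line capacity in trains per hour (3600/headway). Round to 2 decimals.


Capacity = 3600 / headway
Capacity = 3600 / 244
Capacity = 14.75 trains/hour

14.75


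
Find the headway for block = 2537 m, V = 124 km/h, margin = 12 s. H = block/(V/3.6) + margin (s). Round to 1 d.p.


V = 124 / 3.6 = 34.4444 m/s
Block traversal time = 2537 / 34.4444 = 73.6548 s
Headway = 73.6548 + 12
Headway = 85.7 s

85.7


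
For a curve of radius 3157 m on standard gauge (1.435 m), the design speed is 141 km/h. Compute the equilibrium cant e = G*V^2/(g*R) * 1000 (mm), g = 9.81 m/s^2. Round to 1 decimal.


Convert speed: V = 141 / 3.6 = 39.1667 m/s
Apply formula: e = 1.435 * 39.1667^2 / (9.81 * 3157)
e = 1.435 * 1534.0278 / 30970.17
e = 0.071079 m = 71.1 mm

71.1


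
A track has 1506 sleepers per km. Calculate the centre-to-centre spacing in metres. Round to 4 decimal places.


Spacing = 1000 m / number of sleepers
Spacing = 1000 / 1506
Spacing = 0.6640 m

0.6640


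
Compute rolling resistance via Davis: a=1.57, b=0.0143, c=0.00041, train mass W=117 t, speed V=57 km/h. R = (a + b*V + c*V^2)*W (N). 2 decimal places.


b*V = 0.0143 * 57 = 0.8151
c*V^2 = 0.00041 * 3249 = 1.33209
R_per_t = 1.57 + 0.8151 + 1.33209 = 3.71719 N/t
R_total = 3.71719 * 117 = 434.91 N

434.91


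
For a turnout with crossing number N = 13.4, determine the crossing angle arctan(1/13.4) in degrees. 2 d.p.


1/N = 1/13.4 = 0.074627
angle = arctan(0.074627) = 0.074489 rad
angle = 0.074489 * 180/pi = 4.27 degrees

4.27


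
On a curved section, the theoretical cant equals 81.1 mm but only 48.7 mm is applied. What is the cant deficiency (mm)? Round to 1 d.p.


Cant deficiency = equilibrium cant - actual cant
CD = 81.1 - 48.7
CD = 32.4 mm

32.4


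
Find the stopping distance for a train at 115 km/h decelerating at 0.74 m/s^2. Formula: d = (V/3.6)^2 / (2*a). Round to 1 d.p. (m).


Convert speed: V = 115 / 3.6 = 31.9444 m/s
V^2 = 1020.4475
d = 1020.4475 / (2 * 0.74)
d = 1020.4475 / 1.48
d = 689.5 m

689.5


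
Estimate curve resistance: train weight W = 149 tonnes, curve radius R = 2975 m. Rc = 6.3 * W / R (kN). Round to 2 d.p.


Rc = 6.3 * W / R
Rc = 6.3 * 149 / 2975
Rc = 938.7 / 2975
Rc = 0.32 kN

0.32


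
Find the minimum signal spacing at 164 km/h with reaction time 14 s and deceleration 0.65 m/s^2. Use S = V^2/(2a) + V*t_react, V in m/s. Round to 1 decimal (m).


V = 164 / 3.6 = 45.5556 m/s
Braking distance = 45.5556^2 / (2*0.65) = 1596.3913 m
Sighting distance = 45.5556 * 14 = 637.7778 m
S = 1596.3913 + 637.7778 = 2234.2 m

2234.2


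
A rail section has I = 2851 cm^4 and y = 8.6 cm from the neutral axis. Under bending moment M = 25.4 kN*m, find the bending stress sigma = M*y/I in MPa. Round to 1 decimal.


Convert units:
M = 25.4 kN*m = 25400000 N*mm
y = 8.6 cm = 86 mm
I = 2851 cm^4 = 28510000 mm^4
sigma = 25400000 * 86 / 28510000
sigma = 76.6 MPa

76.6


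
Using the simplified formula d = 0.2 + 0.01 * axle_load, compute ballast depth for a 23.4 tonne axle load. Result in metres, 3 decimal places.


d = 0.2 + 0.01 * 23.4
d = 0.2 + 0.234
d = 0.434 m

0.434


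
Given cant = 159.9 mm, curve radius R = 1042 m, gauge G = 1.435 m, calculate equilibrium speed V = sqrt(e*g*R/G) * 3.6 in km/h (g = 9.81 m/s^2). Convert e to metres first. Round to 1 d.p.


Convert cant: e = 159.9 mm = 0.1599 m
V_ms = sqrt(0.1599 * 9.81 * 1042 / 1.435)
V_ms = sqrt(1139.025086) = 33.7494 m/s
V = 33.7494 * 3.6 = 121.5 km/h

121.5


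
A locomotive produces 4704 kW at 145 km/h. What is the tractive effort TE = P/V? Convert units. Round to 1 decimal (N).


Convert: P = 4704 kW = 4704000 W
V = 145 / 3.6 = 40.2778 m/s
TE = 4704000 / 40.2778
TE = 116789.0 N

116789.0


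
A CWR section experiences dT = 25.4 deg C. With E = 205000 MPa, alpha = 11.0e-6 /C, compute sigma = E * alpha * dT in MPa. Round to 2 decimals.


sigma = E * alpha * dT
sigma = 205000 * 11.0e-6 * 25.4
sigma = 2.255 * 25.4
sigma = 57.28 MPa

57.28


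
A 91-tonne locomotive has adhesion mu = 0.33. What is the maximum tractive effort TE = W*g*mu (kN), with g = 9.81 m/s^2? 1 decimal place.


TE_max = W * g * mu
TE_max = 91 * 9.81 * 0.33
TE_max = 892.71 * 0.33
TE_max = 294.6 kN

294.6


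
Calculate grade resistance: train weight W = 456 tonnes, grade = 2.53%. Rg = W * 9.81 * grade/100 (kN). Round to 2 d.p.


Rg = W * 9.81 * grade / 100
Rg = 456 * 9.81 * 2.53 / 100
Rg = 4473.36 * 0.0253
Rg = 113.18 kN

113.18


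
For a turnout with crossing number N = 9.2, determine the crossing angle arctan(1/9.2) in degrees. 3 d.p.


1/N = 1/9.2 = 0.108696
angle = arctan(0.108696) = 0.108271 rad
angle = 0.108271 * 180/pi = 6.203 degrees

6.203


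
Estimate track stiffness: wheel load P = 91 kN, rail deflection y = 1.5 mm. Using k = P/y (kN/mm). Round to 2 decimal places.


Track stiffness k = P / y
k = 91 / 1.5
k = 60.67 kN/mm

60.67


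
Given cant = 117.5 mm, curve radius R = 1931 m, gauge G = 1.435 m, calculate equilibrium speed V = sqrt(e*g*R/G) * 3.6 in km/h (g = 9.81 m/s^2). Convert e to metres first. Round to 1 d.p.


Convert cant: e = 117.5 mm = 0.1175 m
V_ms = sqrt(0.1175 * 9.81 * 1931 / 1.435)
V_ms = sqrt(1551.090889) = 39.3839 m/s
V = 39.3839 * 3.6 = 141.8 km/h

141.8


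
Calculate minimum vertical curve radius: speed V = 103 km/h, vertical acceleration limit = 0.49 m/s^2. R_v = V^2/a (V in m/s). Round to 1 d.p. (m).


Convert speed: V = 103 / 3.6 = 28.6111 m/s
V^2 = 818.5957 m^2/s^2
R_v = 818.5957 / 0.49
R_v = 1670.6 m

1670.6


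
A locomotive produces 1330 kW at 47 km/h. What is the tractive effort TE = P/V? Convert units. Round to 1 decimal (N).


Convert: P = 1330 kW = 1330000 W
V = 47 / 3.6 = 13.0556 m/s
TE = 1330000 / 13.0556
TE = 101872.3 N

101872.3


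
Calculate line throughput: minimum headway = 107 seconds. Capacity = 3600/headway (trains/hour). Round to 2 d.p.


Capacity = 3600 / headway
Capacity = 3600 / 107
Capacity = 33.64 trains/hour

33.64


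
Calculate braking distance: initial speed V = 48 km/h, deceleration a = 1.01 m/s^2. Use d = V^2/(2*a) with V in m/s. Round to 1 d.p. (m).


Convert speed: V = 48 / 3.6 = 13.3333 m/s
V^2 = 177.7778
d = 177.7778 / (2 * 1.01)
d = 177.7778 / 2.02
d = 88.0 m

88.0


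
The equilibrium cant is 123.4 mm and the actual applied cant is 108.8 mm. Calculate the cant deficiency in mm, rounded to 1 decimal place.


Cant deficiency = equilibrium cant - actual cant
CD = 123.4 - 108.8
CD = 14.6 mm

14.6


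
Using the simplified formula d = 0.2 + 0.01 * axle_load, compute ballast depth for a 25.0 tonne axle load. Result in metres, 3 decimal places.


d = 0.2 + 0.01 * 25.0
d = 0.2 + 0.25
d = 0.450 m

0.450


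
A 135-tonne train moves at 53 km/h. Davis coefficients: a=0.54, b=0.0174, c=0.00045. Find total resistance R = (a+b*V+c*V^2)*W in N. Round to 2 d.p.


b*V = 0.0174 * 53 = 0.9222
c*V^2 = 0.00045 * 2809 = 1.26405
R_per_t = 0.54 + 0.9222 + 1.26405 = 2.72625 N/t
R_total = 2.72625 * 135 = 368.04 N

368.04


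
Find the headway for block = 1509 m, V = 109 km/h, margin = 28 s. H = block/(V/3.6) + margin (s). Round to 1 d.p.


V = 109 / 3.6 = 30.2778 m/s
Block traversal time = 1509 / 30.2778 = 49.8385 s
Headway = 49.8385 + 28
Headway = 77.8 s

77.8


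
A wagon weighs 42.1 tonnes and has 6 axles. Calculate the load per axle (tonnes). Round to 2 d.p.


Load per axle = total weight / number of axles
Load = 42.1 / 6
Load = 7.02 tonnes

7.02


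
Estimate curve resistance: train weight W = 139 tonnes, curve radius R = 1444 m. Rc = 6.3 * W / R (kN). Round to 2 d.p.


Rc = 6.3 * W / R
Rc = 6.3 * 139 / 1444
Rc = 875.7 / 1444
Rc = 0.61 kN

0.61


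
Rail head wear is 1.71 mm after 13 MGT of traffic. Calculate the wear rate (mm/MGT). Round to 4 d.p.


Wear rate = total wear / cumulative tonnage
Rate = 1.71 / 13
Rate = 0.1315 mm/MGT

0.1315


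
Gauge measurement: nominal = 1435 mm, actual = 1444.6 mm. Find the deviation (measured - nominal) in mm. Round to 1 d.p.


Deviation = measured - nominal
Deviation = 1444.6 - 1435
Deviation = 9.6 mm

9.6


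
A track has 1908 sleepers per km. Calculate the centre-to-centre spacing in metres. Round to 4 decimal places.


Spacing = 1000 m / number of sleepers
Spacing = 1000 / 1908
Spacing = 0.5241 m

0.5241


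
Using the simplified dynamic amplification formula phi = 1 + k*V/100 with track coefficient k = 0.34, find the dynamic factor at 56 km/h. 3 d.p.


phi = 1 + k * V / 100
phi = 1 + 0.34 * 56 / 100
phi = 1 + 0.1904
phi = 1.190

1.190


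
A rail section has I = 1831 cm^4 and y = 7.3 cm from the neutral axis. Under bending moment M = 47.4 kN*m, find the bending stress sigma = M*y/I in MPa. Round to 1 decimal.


Convert units:
M = 47.4 kN*m = 47400000 N*mm
y = 7.3 cm = 73 mm
I = 1831 cm^4 = 18310000 mm^4
sigma = 47400000 * 73 / 18310000
sigma = 189.0 MPa

189.0


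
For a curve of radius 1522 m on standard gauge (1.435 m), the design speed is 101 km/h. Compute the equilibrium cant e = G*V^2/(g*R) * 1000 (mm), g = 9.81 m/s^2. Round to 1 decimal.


Convert speed: V = 101 / 3.6 = 28.0556 m/s
Apply formula: e = 1.435 * 28.0556^2 / (9.81 * 1522)
e = 1.435 * 787.1142 / 14930.82
e = 0.075649 m = 75.6 mm

75.6


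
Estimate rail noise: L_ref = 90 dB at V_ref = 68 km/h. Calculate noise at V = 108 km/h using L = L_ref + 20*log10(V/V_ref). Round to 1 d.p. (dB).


V/V_ref = 108 / 68 = 1.588235
log10(1.588235) = 0.200915
20 * 0.200915 = 4.0183
L = 90 + 4.0183 = 94.0 dB

94.0


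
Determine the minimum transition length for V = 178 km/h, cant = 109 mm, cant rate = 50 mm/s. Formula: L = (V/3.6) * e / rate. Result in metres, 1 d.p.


Convert speed: V = 178 / 3.6 = 49.4444 m/s
L = 49.4444 * 109 / 50
L = 5389.4444 / 50
L = 107.8 m

107.8


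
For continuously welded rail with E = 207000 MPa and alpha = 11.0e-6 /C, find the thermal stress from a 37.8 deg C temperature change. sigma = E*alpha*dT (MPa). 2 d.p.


sigma = E * alpha * dT
sigma = 207000 * 11.0e-6 * 37.8
sigma = 2.277 * 37.8
sigma = 86.07 MPa

86.07


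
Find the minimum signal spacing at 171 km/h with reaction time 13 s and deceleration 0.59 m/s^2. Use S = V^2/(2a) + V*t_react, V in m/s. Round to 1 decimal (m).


V = 171 / 3.6 = 47.5 m/s
Braking distance = 47.5^2 / (2*0.59) = 1912.0763 m
Sighting distance = 47.5 * 13 = 617.5 m
S = 1912.0763 + 617.5 = 2529.6 m

2529.6


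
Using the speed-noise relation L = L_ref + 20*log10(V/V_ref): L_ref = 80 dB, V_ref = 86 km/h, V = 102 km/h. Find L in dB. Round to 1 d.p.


V/V_ref = 102 / 86 = 1.186047
log10(1.186047) = 0.074102
20 * 0.074102 = 1.482
L = 80 + 1.482 = 81.5 dB

81.5


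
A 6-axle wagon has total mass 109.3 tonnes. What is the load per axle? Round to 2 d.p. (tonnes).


Load per axle = total weight / number of axles
Load = 109.3 / 6
Load = 18.22 tonnes

18.22


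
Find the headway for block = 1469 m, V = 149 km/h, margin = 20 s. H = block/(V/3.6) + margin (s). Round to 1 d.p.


V = 149 / 3.6 = 41.3889 m/s
Block traversal time = 1469 / 41.3889 = 35.4926 s
Headway = 35.4926 + 20
Headway = 55.5 s

55.5


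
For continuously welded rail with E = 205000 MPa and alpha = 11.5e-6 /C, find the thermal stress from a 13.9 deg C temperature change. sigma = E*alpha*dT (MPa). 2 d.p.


sigma = E * alpha * dT
sigma = 205000 * 11.5e-6 * 13.9
sigma = 2.3575 * 13.9
sigma = 32.77 MPa

32.77


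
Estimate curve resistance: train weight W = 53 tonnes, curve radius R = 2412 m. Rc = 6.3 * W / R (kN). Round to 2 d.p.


Rc = 6.3 * W / R
Rc = 6.3 * 53 / 2412
Rc = 333.9 / 2412
Rc = 0.14 kN

0.14


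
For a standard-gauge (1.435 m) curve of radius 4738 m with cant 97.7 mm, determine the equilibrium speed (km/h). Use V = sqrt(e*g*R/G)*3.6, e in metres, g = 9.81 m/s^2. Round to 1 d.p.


Convert cant: e = 97.7 mm = 0.0977 m
V_ms = sqrt(0.0977 * 9.81 * 4738 / 1.435)
V_ms = sqrt(3164.511851) = 56.254 m/s
V = 56.254 * 3.6 = 202.5 km/h

202.5
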